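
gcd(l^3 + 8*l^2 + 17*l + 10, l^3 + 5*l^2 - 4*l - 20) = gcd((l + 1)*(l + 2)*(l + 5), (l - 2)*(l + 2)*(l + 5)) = l^2 + 7*l + 10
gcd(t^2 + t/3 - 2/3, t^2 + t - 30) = 1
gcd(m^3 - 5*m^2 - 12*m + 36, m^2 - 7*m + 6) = m - 6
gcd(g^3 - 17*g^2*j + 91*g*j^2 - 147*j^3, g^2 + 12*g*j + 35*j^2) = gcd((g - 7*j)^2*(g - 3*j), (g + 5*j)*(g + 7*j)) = 1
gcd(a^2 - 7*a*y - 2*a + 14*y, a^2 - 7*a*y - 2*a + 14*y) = -a^2 + 7*a*y + 2*a - 14*y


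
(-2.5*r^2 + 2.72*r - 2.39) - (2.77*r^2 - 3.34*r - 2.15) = -5.27*r^2 + 6.06*r - 0.24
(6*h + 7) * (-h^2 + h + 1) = -6*h^3 - h^2 + 13*h + 7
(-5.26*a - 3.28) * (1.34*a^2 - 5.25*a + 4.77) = -7.0484*a^3 + 23.2198*a^2 - 7.8702*a - 15.6456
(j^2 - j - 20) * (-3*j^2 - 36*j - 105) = -3*j^4 - 33*j^3 - 9*j^2 + 825*j + 2100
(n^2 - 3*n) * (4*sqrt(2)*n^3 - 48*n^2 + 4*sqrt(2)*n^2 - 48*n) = 4*sqrt(2)*n^5 - 48*n^4 - 8*sqrt(2)*n^4 - 12*sqrt(2)*n^3 + 96*n^3 + 144*n^2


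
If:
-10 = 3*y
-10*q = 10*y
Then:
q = 10/3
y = -10/3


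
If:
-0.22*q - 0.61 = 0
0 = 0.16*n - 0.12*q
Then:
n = -2.08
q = -2.77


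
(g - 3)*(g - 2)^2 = g^3 - 7*g^2 + 16*g - 12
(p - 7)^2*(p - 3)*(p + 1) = p^4 - 16*p^3 + 74*p^2 - 56*p - 147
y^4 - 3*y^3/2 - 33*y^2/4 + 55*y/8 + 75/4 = (y - 5/2)^2*(y + 3/2)*(y + 2)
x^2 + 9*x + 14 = (x + 2)*(x + 7)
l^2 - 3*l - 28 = (l - 7)*(l + 4)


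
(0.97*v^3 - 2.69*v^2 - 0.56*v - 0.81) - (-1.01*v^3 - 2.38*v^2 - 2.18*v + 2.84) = 1.98*v^3 - 0.31*v^2 + 1.62*v - 3.65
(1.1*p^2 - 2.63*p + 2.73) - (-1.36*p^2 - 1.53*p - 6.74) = 2.46*p^2 - 1.1*p + 9.47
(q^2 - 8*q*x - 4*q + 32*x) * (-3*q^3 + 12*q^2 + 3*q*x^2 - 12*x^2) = -3*q^5 + 24*q^4*x + 24*q^4 + 3*q^3*x^2 - 192*q^3*x - 48*q^3 - 24*q^2*x^3 - 24*q^2*x^2 + 384*q^2*x + 192*q*x^3 + 48*q*x^2 - 384*x^3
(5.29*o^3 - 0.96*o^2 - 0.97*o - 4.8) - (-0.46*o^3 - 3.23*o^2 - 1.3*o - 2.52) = 5.75*o^3 + 2.27*o^2 + 0.33*o - 2.28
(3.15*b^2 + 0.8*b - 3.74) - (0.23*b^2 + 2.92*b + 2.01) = 2.92*b^2 - 2.12*b - 5.75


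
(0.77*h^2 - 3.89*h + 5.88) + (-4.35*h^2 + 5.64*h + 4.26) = -3.58*h^2 + 1.75*h + 10.14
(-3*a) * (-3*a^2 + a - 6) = 9*a^3 - 3*a^2 + 18*a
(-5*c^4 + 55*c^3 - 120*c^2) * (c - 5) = -5*c^5 + 80*c^4 - 395*c^3 + 600*c^2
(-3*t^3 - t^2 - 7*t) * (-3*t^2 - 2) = 9*t^5 + 3*t^4 + 27*t^3 + 2*t^2 + 14*t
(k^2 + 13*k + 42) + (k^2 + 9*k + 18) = 2*k^2 + 22*k + 60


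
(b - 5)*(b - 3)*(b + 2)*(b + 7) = b^4 + b^3 - 43*b^2 + 23*b + 210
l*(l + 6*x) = l^2 + 6*l*x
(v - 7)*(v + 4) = v^2 - 3*v - 28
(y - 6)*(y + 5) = y^2 - y - 30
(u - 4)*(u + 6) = u^2 + 2*u - 24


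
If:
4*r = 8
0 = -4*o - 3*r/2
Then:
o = -3/4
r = 2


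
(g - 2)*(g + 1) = g^2 - g - 2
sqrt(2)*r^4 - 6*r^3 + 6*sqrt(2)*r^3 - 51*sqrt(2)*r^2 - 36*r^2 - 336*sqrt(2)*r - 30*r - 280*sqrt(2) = (r + 5)*(r - 7*sqrt(2))*(r + 4*sqrt(2))*(sqrt(2)*r + sqrt(2))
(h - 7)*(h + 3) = h^2 - 4*h - 21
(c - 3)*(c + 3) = c^2 - 9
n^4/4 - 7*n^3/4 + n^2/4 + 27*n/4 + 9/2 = (n/2 + 1/2)^2*(n - 6)*(n - 3)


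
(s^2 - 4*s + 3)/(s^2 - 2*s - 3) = (s - 1)/(s + 1)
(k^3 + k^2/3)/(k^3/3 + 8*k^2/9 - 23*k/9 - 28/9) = k^2*(9*k + 3)/(3*k^3 + 8*k^2 - 23*k - 28)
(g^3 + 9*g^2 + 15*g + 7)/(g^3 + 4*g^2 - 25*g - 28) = (g + 1)/(g - 4)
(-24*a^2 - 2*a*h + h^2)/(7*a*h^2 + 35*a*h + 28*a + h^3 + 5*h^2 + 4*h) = (-24*a^2 - 2*a*h + h^2)/(7*a*h^2 + 35*a*h + 28*a + h^3 + 5*h^2 + 4*h)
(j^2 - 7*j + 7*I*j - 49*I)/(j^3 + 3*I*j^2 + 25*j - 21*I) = (j - 7)/(j^2 - 4*I*j - 3)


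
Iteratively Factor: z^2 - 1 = (z + 1)*(z - 1)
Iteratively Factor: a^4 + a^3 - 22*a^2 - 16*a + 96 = (a + 3)*(a^3 - 2*a^2 - 16*a + 32) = (a - 2)*(a + 3)*(a^2 - 16) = (a - 4)*(a - 2)*(a + 3)*(a + 4)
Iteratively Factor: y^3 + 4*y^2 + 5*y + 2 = (y + 2)*(y^2 + 2*y + 1) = (y + 1)*(y + 2)*(y + 1)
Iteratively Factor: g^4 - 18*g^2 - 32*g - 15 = (g - 5)*(g^3 + 5*g^2 + 7*g + 3) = (g - 5)*(g + 1)*(g^2 + 4*g + 3) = (g - 5)*(g + 1)^2*(g + 3)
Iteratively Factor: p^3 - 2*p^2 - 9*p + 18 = (p + 3)*(p^2 - 5*p + 6) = (p - 3)*(p + 3)*(p - 2)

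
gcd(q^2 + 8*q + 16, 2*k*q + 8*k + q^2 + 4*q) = q + 4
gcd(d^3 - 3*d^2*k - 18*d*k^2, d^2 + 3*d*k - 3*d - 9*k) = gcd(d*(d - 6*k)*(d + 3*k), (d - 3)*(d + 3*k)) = d + 3*k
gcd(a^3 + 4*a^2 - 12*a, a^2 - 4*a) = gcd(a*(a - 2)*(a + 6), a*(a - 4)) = a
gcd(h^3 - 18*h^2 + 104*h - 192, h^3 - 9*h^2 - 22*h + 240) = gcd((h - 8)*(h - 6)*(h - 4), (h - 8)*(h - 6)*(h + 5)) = h^2 - 14*h + 48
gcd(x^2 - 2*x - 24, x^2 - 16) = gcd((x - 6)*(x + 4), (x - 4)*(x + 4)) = x + 4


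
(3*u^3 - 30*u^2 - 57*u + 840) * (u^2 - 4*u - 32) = 3*u^5 - 42*u^4 - 33*u^3 + 2028*u^2 - 1536*u - 26880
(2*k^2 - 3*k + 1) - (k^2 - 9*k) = k^2 + 6*k + 1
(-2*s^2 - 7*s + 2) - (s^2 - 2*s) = -3*s^2 - 5*s + 2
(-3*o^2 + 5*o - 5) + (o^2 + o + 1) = -2*o^2 + 6*o - 4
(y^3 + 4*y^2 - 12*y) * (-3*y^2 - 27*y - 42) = -3*y^5 - 39*y^4 - 114*y^3 + 156*y^2 + 504*y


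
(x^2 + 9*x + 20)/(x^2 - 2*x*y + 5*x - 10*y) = (x + 4)/(x - 2*y)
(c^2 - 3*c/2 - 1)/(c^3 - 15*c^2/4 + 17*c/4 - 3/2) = 2*(2*c + 1)/(4*c^2 - 7*c + 3)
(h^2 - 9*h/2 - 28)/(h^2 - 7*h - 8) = (h + 7/2)/(h + 1)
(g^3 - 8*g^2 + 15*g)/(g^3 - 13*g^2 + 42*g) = (g^2 - 8*g + 15)/(g^2 - 13*g + 42)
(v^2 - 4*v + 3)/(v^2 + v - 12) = (v - 1)/(v + 4)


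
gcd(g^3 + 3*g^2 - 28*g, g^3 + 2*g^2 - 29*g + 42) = g + 7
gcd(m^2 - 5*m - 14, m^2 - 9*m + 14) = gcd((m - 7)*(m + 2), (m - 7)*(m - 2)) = m - 7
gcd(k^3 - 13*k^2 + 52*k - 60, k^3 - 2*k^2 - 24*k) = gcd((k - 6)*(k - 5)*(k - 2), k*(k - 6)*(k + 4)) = k - 6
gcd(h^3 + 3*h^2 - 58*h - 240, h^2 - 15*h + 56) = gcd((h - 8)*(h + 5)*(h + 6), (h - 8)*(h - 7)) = h - 8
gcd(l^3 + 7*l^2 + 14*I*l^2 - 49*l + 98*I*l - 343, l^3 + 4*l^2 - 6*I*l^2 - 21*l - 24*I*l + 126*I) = l + 7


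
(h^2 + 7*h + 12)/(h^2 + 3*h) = (h + 4)/h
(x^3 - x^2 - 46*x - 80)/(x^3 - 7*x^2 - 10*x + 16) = (x + 5)/(x - 1)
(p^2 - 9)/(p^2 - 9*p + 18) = (p + 3)/(p - 6)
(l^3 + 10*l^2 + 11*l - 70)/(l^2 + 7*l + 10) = (l^2 + 5*l - 14)/(l + 2)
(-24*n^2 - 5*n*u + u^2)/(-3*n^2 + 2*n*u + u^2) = (-8*n + u)/(-n + u)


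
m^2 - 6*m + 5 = (m - 5)*(m - 1)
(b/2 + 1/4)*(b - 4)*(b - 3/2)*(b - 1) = b^4/2 - 3*b^3 + 33*b^2/8 - b/8 - 3/2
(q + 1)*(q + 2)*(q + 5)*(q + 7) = q^4 + 15*q^3 + 73*q^2 + 129*q + 70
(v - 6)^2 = v^2 - 12*v + 36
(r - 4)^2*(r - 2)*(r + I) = r^4 - 10*r^3 + I*r^3 + 32*r^2 - 10*I*r^2 - 32*r + 32*I*r - 32*I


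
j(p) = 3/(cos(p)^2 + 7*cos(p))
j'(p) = 3*(2*sin(p)*cos(p) + 7*sin(p))/(cos(p)^2 + 7*cos(p))^2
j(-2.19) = -0.81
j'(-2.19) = -1.03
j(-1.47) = 4.20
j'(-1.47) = -42.10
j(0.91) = 0.64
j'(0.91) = 0.89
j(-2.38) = -0.66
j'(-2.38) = -0.56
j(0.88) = 0.62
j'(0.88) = 0.81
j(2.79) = -0.53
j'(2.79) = 0.16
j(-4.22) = -0.97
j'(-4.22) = 1.68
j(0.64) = 0.48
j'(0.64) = 0.39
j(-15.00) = -0.63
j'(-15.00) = -0.48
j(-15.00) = -0.63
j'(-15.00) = -0.48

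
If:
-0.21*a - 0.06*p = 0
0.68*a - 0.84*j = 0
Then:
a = -0.285714285714286*p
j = -0.231292517006803*p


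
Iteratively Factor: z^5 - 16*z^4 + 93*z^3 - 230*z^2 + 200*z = (z)*(z^4 - 16*z^3 + 93*z^2 - 230*z + 200) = z*(z - 5)*(z^3 - 11*z^2 + 38*z - 40) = z*(z - 5)*(z - 2)*(z^2 - 9*z + 20) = z*(z - 5)^2*(z - 2)*(z - 4)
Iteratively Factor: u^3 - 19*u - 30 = (u + 2)*(u^2 - 2*u - 15) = (u - 5)*(u + 2)*(u + 3)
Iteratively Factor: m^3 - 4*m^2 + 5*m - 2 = (m - 2)*(m^2 - 2*m + 1) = (m - 2)*(m - 1)*(m - 1)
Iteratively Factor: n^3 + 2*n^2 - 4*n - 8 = (n - 2)*(n^2 + 4*n + 4) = (n - 2)*(n + 2)*(n + 2)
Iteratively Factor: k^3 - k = (k + 1)*(k^2 - k) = k*(k + 1)*(k - 1)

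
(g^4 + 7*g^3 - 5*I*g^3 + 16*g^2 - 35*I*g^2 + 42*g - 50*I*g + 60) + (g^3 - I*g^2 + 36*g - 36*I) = g^4 + 8*g^3 - 5*I*g^3 + 16*g^2 - 36*I*g^2 + 78*g - 50*I*g + 60 - 36*I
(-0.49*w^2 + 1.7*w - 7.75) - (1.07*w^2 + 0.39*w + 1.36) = -1.56*w^2 + 1.31*w - 9.11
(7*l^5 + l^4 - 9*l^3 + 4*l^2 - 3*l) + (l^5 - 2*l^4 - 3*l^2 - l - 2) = 8*l^5 - l^4 - 9*l^3 + l^2 - 4*l - 2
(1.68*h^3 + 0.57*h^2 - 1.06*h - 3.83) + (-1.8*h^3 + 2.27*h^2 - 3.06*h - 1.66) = -0.12*h^3 + 2.84*h^2 - 4.12*h - 5.49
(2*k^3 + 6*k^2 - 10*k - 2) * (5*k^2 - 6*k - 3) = 10*k^5 + 18*k^4 - 92*k^3 + 32*k^2 + 42*k + 6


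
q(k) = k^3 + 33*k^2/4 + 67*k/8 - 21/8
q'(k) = 3*k^2 + 33*k/2 + 67/8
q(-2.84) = 17.22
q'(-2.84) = -14.29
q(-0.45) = -4.81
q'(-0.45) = 1.56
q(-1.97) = 5.25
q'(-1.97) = -12.49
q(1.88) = 48.92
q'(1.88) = 50.00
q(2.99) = 122.90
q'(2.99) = 84.53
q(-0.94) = -4.04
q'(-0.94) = -4.48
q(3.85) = 208.97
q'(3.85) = 116.37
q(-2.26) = 9.04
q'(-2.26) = -13.59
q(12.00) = 3013.88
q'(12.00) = 638.38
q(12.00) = 3013.88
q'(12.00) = 638.38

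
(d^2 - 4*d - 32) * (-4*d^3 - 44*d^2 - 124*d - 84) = -4*d^5 - 28*d^4 + 180*d^3 + 1820*d^2 + 4304*d + 2688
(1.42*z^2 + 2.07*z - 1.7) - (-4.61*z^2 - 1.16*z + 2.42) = 6.03*z^2 + 3.23*z - 4.12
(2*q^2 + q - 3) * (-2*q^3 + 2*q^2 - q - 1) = -4*q^5 + 2*q^4 + 6*q^3 - 9*q^2 + 2*q + 3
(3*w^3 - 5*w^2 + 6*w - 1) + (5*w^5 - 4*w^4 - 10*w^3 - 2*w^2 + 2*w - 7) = 5*w^5 - 4*w^4 - 7*w^3 - 7*w^2 + 8*w - 8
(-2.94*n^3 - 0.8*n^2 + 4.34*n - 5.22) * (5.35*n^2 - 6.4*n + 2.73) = -15.729*n^5 + 14.536*n^4 + 20.3128*n^3 - 57.887*n^2 + 45.2562*n - 14.2506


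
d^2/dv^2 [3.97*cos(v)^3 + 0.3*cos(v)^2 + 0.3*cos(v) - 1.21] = -3.2775*cos(v) - 0.6*cos(2*v) - 8.9325*cos(3*v)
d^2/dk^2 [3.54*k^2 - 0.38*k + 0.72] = 7.08000000000000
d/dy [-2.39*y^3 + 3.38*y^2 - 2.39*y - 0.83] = -7.17*y^2 + 6.76*y - 2.39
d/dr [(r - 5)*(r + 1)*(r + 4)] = 3*r^2 - 21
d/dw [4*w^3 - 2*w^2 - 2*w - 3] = 12*w^2 - 4*w - 2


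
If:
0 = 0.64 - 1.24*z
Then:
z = 0.52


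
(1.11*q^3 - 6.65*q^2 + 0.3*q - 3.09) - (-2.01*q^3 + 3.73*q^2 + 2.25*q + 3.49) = 3.12*q^3 - 10.38*q^2 - 1.95*q - 6.58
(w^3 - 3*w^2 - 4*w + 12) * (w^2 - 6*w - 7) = w^5 - 9*w^4 + 7*w^3 + 57*w^2 - 44*w - 84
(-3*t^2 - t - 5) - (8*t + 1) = -3*t^2 - 9*t - 6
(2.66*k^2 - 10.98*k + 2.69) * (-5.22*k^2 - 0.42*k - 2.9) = -13.8852*k^4 + 56.1984*k^3 - 17.1442*k^2 + 30.7122*k - 7.801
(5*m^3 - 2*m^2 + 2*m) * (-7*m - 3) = -35*m^4 - m^3 - 8*m^2 - 6*m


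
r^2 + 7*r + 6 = (r + 1)*(r + 6)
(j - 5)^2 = j^2 - 10*j + 25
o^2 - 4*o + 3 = (o - 3)*(o - 1)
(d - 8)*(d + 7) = d^2 - d - 56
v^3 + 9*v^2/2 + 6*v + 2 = (v + 1/2)*(v + 2)^2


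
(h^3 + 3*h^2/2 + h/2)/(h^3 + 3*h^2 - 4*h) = (2*h^2 + 3*h + 1)/(2*(h^2 + 3*h - 4))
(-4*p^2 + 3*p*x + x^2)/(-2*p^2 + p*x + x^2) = (4*p + x)/(2*p + x)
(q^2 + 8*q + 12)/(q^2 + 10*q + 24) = (q + 2)/(q + 4)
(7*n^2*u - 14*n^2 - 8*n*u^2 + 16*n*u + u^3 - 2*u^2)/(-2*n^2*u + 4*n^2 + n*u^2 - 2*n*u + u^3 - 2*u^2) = (-7*n + u)/(2*n + u)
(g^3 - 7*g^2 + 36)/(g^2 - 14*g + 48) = (g^2 - g - 6)/(g - 8)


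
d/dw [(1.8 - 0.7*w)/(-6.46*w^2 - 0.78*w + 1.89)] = (-4.522*w^2 + 23.256*w + 0.0810000000000002)/(41.7316*w^4 + 10.0776*w^3 - 23.8104*w^2 - 2.9484*w + 3.5721)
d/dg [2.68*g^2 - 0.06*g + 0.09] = 5.36*g - 0.06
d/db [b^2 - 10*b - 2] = 2*b - 10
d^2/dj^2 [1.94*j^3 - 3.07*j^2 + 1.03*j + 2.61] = 11.64*j - 6.14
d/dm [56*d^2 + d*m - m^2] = d - 2*m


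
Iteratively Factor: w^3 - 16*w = (w - 4)*(w^2 + 4*w) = (w - 4)*(w + 4)*(w)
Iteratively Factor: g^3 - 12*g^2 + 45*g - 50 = (g - 5)*(g^2 - 7*g + 10) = (g - 5)^2*(g - 2)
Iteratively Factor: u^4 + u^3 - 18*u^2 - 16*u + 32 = (u - 4)*(u^3 + 5*u^2 + 2*u - 8) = (u - 4)*(u + 2)*(u^2 + 3*u - 4) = (u - 4)*(u - 1)*(u + 2)*(u + 4)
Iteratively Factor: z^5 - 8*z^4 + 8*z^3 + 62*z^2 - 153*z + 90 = (z - 2)*(z^4 - 6*z^3 - 4*z^2 + 54*z - 45) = (z - 3)*(z - 2)*(z^3 - 3*z^2 - 13*z + 15) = (z - 5)*(z - 3)*(z - 2)*(z^2 + 2*z - 3) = (z - 5)*(z - 3)*(z - 2)*(z - 1)*(z + 3)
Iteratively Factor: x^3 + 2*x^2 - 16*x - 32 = (x - 4)*(x^2 + 6*x + 8) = (x - 4)*(x + 4)*(x + 2)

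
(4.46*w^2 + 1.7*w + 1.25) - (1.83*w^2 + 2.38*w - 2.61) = 2.63*w^2 - 0.68*w + 3.86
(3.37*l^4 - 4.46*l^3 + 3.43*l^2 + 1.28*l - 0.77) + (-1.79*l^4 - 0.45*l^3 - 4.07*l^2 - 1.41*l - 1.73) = 1.58*l^4 - 4.91*l^3 - 0.64*l^2 - 0.13*l - 2.5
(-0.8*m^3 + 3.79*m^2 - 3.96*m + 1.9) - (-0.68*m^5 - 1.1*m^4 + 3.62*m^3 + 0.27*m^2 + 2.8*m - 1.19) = 0.68*m^5 + 1.1*m^4 - 4.42*m^3 + 3.52*m^2 - 6.76*m + 3.09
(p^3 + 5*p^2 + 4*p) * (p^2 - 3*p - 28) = p^5 + 2*p^4 - 39*p^3 - 152*p^2 - 112*p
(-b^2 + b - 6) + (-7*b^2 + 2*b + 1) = -8*b^2 + 3*b - 5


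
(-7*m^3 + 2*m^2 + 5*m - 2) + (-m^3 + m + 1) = -8*m^3 + 2*m^2 + 6*m - 1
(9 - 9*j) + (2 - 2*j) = 11 - 11*j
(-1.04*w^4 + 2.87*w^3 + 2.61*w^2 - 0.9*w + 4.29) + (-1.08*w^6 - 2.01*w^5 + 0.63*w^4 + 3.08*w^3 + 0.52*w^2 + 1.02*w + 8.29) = -1.08*w^6 - 2.01*w^5 - 0.41*w^4 + 5.95*w^3 + 3.13*w^2 + 0.12*w + 12.58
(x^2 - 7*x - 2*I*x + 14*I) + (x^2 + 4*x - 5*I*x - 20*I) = 2*x^2 - 3*x - 7*I*x - 6*I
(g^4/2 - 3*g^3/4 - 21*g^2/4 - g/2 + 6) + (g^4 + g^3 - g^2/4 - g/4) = 3*g^4/2 + g^3/4 - 11*g^2/2 - 3*g/4 + 6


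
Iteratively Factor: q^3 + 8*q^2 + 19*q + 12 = (q + 3)*(q^2 + 5*q + 4) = (q + 1)*(q + 3)*(q + 4)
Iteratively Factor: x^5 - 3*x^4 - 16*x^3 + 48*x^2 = (x)*(x^4 - 3*x^3 - 16*x^2 + 48*x) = x*(x - 4)*(x^3 + x^2 - 12*x) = x*(x - 4)*(x - 3)*(x^2 + 4*x) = x*(x - 4)*(x - 3)*(x + 4)*(x)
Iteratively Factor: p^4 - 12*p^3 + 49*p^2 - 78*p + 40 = (p - 4)*(p^3 - 8*p^2 + 17*p - 10) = (p - 5)*(p - 4)*(p^2 - 3*p + 2) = (p - 5)*(p - 4)*(p - 1)*(p - 2)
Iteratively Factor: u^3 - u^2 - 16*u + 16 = (u + 4)*(u^2 - 5*u + 4) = (u - 4)*(u + 4)*(u - 1)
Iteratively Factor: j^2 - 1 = (j + 1)*(j - 1)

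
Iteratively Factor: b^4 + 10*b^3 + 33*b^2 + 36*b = (b + 4)*(b^3 + 6*b^2 + 9*b) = b*(b + 4)*(b^2 + 6*b + 9) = b*(b + 3)*(b + 4)*(b + 3)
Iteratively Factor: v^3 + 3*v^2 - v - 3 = (v + 3)*(v^2 - 1) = (v - 1)*(v + 3)*(v + 1)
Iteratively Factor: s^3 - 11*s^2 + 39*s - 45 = (s - 3)*(s^2 - 8*s + 15) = (s - 3)^2*(s - 5)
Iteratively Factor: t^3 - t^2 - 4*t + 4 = (t - 1)*(t^2 - 4) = (t - 1)*(t + 2)*(t - 2)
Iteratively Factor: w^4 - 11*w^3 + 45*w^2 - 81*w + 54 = (w - 3)*(w^3 - 8*w^2 + 21*w - 18) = (w - 3)^2*(w^2 - 5*w + 6) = (w - 3)^2*(w - 2)*(w - 3)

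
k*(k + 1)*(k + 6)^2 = k^4 + 13*k^3 + 48*k^2 + 36*k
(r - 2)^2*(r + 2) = r^3 - 2*r^2 - 4*r + 8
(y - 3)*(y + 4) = y^2 + y - 12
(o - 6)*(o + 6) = o^2 - 36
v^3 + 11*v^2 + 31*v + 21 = (v + 1)*(v + 3)*(v + 7)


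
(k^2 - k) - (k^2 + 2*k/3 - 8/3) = 8/3 - 5*k/3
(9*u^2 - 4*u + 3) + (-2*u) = 9*u^2 - 6*u + 3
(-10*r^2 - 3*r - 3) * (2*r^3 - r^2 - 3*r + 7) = -20*r^5 + 4*r^4 + 27*r^3 - 58*r^2 - 12*r - 21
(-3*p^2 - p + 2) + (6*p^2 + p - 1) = 3*p^2 + 1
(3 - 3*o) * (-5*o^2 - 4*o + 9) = 15*o^3 - 3*o^2 - 39*o + 27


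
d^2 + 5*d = d*(d + 5)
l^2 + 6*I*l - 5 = (l + I)*(l + 5*I)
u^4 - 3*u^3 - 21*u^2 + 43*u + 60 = (u - 5)*(u - 3)*(u + 1)*(u + 4)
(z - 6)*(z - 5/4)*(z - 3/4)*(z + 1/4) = z^4 - 31*z^3/4 + 175*z^2/16 - 153*z/64 - 45/32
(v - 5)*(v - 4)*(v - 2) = v^3 - 11*v^2 + 38*v - 40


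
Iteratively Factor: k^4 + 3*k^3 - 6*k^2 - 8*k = (k + 1)*(k^3 + 2*k^2 - 8*k) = k*(k + 1)*(k^2 + 2*k - 8) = k*(k - 2)*(k + 1)*(k + 4)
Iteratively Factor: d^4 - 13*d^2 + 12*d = (d - 1)*(d^3 + d^2 - 12*d) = (d - 1)*(d + 4)*(d^2 - 3*d) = (d - 3)*(d - 1)*(d + 4)*(d)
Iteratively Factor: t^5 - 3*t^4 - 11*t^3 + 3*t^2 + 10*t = (t + 2)*(t^4 - 5*t^3 - t^2 + 5*t) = (t - 1)*(t + 2)*(t^3 - 4*t^2 - 5*t) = (t - 1)*(t + 1)*(t + 2)*(t^2 - 5*t) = t*(t - 1)*(t + 1)*(t + 2)*(t - 5)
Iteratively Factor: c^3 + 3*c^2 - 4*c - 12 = (c + 2)*(c^2 + c - 6) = (c + 2)*(c + 3)*(c - 2)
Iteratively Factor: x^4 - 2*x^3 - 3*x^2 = (x - 3)*(x^3 + x^2) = x*(x - 3)*(x^2 + x) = x*(x - 3)*(x + 1)*(x)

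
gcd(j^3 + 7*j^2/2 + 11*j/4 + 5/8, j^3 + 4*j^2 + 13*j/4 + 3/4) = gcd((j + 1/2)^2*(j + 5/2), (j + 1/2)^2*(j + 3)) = j^2 + j + 1/4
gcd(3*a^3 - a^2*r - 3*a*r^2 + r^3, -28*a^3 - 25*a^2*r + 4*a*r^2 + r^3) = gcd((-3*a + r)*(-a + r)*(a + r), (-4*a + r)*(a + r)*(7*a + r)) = a + r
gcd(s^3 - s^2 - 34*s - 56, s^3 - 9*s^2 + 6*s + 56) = s^2 - 5*s - 14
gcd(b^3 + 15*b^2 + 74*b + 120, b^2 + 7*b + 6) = b + 6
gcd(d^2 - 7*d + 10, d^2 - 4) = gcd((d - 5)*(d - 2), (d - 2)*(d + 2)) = d - 2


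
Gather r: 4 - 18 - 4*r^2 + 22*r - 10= -4*r^2 + 22*r - 24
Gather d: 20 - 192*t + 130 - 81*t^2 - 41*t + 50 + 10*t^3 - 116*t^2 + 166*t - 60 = 10*t^3 - 197*t^2 - 67*t + 140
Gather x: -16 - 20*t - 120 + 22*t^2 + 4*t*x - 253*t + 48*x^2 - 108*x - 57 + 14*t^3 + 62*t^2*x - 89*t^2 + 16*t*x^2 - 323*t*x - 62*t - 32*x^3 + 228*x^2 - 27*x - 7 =14*t^3 - 67*t^2 - 335*t - 32*x^3 + x^2*(16*t + 276) + x*(62*t^2 - 319*t - 135) - 200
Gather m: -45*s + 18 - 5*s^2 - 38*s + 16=-5*s^2 - 83*s + 34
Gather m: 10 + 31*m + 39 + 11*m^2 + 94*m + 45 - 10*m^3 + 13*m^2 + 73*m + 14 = -10*m^3 + 24*m^2 + 198*m + 108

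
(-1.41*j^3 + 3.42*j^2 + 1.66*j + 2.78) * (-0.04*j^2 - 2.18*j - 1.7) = 0.0564*j^5 + 2.937*j^4 - 5.125*j^3 - 9.544*j^2 - 8.8824*j - 4.726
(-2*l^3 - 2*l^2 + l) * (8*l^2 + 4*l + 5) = -16*l^5 - 24*l^4 - 10*l^3 - 6*l^2 + 5*l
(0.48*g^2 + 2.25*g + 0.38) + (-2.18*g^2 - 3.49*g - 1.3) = -1.7*g^2 - 1.24*g - 0.92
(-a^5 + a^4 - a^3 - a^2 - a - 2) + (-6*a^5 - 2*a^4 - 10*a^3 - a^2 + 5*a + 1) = -7*a^5 - a^4 - 11*a^3 - 2*a^2 + 4*a - 1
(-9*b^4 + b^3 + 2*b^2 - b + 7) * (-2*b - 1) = 18*b^5 + 7*b^4 - 5*b^3 - 13*b - 7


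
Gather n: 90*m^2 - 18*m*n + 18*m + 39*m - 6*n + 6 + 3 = 90*m^2 + 57*m + n*(-18*m - 6) + 9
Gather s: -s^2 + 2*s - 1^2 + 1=-s^2 + 2*s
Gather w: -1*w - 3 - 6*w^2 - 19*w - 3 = -6*w^2 - 20*w - 6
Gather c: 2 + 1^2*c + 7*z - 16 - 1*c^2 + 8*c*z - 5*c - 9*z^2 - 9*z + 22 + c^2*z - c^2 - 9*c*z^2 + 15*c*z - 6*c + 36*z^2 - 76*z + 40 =c^2*(z - 2) + c*(-9*z^2 + 23*z - 10) + 27*z^2 - 78*z + 48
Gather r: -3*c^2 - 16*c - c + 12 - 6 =-3*c^2 - 17*c + 6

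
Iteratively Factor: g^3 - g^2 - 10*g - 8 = (g + 1)*(g^2 - 2*g - 8) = (g + 1)*(g + 2)*(g - 4)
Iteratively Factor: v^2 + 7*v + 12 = (v + 3)*(v + 4)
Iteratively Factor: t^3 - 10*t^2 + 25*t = (t - 5)*(t^2 - 5*t) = t*(t - 5)*(t - 5)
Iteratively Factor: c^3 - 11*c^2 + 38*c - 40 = (c - 4)*(c^2 - 7*c + 10) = (c - 5)*(c - 4)*(c - 2)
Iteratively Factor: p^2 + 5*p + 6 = (p + 3)*(p + 2)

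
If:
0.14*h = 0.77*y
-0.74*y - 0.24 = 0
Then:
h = -1.78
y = -0.32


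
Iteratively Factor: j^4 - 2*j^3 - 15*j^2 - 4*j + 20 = (j - 1)*(j^3 - j^2 - 16*j - 20) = (j - 1)*(j + 2)*(j^2 - 3*j - 10) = (j - 5)*(j - 1)*(j + 2)*(j + 2)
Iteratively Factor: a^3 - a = (a + 1)*(a^2 - a) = (a - 1)*(a + 1)*(a)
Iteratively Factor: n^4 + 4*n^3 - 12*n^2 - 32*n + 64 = (n + 4)*(n^3 - 12*n + 16) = (n - 2)*(n + 4)*(n^2 + 2*n - 8) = (n - 2)^2*(n + 4)*(n + 4)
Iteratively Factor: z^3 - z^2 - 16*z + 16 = (z - 1)*(z^2 - 16) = (z - 1)*(z + 4)*(z - 4)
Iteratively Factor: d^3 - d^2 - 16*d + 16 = (d - 1)*(d^2 - 16) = (d - 4)*(d - 1)*(d + 4)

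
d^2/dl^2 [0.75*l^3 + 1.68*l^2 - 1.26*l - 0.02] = 4.5*l + 3.36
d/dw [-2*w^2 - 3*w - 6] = -4*w - 3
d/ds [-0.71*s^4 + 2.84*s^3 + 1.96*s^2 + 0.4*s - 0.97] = -2.84*s^3 + 8.52*s^2 + 3.92*s + 0.4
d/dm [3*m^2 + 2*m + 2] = 6*m + 2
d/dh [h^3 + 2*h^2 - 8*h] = 3*h^2 + 4*h - 8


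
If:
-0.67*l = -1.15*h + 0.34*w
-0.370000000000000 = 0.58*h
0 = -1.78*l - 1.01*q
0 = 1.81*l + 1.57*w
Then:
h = -0.64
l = -2.64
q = 4.65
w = 3.04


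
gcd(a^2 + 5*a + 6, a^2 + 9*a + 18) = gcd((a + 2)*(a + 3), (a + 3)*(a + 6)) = a + 3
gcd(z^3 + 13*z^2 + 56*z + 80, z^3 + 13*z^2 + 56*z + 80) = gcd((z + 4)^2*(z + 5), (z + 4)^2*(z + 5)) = z^3 + 13*z^2 + 56*z + 80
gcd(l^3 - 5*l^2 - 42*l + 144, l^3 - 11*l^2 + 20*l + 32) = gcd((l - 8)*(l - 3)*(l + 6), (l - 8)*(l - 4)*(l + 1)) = l - 8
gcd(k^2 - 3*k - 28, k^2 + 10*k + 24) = k + 4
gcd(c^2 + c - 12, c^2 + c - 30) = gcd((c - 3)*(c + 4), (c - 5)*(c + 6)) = 1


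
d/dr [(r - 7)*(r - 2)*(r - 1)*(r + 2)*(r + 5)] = 5*r^4 - 12*r^3 - 111*r^2 + 94*r + 132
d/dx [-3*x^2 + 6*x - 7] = 6 - 6*x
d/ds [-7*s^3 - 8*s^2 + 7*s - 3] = -21*s^2 - 16*s + 7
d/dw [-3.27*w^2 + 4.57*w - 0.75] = 4.57 - 6.54*w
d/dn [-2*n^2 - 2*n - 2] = -4*n - 2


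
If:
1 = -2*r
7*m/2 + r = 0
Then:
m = 1/7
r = -1/2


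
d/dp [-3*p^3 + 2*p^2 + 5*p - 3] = -9*p^2 + 4*p + 5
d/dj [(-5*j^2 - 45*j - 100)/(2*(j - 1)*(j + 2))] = 5*(4*j^2 + 22*j + 19)/(j^4 + 2*j^3 - 3*j^2 - 4*j + 4)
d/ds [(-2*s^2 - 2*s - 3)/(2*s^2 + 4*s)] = (-s^2 + 3*s + 3)/(s^2*(s^2 + 4*s + 4))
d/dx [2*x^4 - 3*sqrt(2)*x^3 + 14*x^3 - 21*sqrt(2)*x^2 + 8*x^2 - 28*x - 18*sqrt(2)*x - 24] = 8*x^3 - 9*sqrt(2)*x^2 + 42*x^2 - 42*sqrt(2)*x + 16*x - 28 - 18*sqrt(2)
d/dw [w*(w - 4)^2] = (w - 4)*(3*w - 4)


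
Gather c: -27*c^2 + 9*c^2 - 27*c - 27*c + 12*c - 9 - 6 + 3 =-18*c^2 - 42*c - 12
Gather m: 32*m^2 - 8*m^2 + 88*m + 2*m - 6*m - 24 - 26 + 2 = 24*m^2 + 84*m - 48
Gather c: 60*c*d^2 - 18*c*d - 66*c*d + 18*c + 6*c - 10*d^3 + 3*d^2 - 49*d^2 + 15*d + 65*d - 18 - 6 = c*(60*d^2 - 84*d + 24) - 10*d^3 - 46*d^2 + 80*d - 24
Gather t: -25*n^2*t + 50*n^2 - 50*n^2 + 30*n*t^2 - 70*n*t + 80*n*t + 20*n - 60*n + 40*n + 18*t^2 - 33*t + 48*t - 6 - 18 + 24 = t^2*(30*n + 18) + t*(-25*n^2 + 10*n + 15)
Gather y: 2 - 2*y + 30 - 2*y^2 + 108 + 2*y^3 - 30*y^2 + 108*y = 2*y^3 - 32*y^2 + 106*y + 140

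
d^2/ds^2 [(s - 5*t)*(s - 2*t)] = 2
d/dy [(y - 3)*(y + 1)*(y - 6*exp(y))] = -6*y^2*exp(y) + 3*y^2 - 4*y + 30*exp(y) - 3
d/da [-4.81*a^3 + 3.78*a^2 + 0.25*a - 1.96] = -14.43*a^2 + 7.56*a + 0.25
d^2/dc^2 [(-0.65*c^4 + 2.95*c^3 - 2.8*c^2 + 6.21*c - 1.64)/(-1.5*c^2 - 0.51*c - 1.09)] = (2.925*c^6 + 2.9835*c^5 + 7.39089*c^4 - 18.33573*c^3 - 5.90025*c^2 + 47.41833*c + 9.047966)/(3.375*c^6 + 3.4425*c^5 + 8.52795*c^4 + 5.135751*c^3 + 6.196977*c^2 + 1.817793*c + 1.295029)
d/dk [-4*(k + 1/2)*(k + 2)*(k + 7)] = -12*k^2 - 76*k - 74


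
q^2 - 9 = (q - 3)*(q + 3)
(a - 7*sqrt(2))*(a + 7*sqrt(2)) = a^2 - 98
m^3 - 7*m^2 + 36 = (m - 6)*(m - 3)*(m + 2)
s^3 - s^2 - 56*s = s*(s - 8)*(s + 7)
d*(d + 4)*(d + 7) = d^3 + 11*d^2 + 28*d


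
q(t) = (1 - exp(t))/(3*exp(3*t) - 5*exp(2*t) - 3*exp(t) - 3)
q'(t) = (1 - exp(t))*(-9*exp(3*t) + 10*exp(2*t) + 3*exp(t))/(3*exp(3*t) - 5*exp(2*t) - 3*exp(t) - 3)^2 - exp(t)/(3*exp(3*t) - 5*exp(2*t) - 3*exp(t) - 3) = ((1 - exp(t))*(-9*exp(2*t) + 10*exp(t) + 3) - 3*exp(3*t) + 5*exp(2*t) + 3*exp(t) + 3)*exp(t)/(-3*exp(3*t) + 5*exp(2*t) + 3*exp(t) + 3)^2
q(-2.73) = -0.29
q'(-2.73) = 0.04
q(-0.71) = -0.10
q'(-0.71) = 0.14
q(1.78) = -0.01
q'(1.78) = 0.03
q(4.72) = -0.00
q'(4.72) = 0.00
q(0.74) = 0.30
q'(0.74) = 3.29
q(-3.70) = -0.32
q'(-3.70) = 0.02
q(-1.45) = -0.19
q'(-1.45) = 0.12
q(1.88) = -0.01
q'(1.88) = 0.02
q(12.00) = 0.00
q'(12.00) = 0.00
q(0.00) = 0.00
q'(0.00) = 0.12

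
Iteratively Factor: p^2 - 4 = (p - 2)*(p + 2)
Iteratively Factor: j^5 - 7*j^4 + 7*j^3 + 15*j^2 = (j)*(j^4 - 7*j^3 + 7*j^2 + 15*j) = j*(j + 1)*(j^3 - 8*j^2 + 15*j) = j*(j - 3)*(j + 1)*(j^2 - 5*j) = j^2*(j - 3)*(j + 1)*(j - 5)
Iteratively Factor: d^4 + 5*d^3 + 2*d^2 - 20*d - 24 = (d + 3)*(d^3 + 2*d^2 - 4*d - 8) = (d - 2)*(d + 3)*(d^2 + 4*d + 4) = (d - 2)*(d + 2)*(d + 3)*(d + 2)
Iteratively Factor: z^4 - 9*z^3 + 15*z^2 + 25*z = (z - 5)*(z^3 - 4*z^2 - 5*z) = (z - 5)^2*(z^2 + z) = z*(z - 5)^2*(z + 1)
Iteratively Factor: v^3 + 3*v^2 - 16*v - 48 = (v - 4)*(v^2 + 7*v + 12) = (v - 4)*(v + 4)*(v + 3)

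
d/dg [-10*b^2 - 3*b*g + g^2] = -3*b + 2*g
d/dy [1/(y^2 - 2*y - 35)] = 2*(1 - y)/(-y^2 + 2*y + 35)^2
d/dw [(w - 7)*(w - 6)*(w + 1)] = 3*w^2 - 24*w + 29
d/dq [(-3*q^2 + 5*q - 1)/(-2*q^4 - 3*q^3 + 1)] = (-q^2*(8*q + 9)*(3*q^2 - 5*q + 1) + (6*q - 5)*(2*q^4 + 3*q^3 - 1))/(2*q^4 + 3*q^3 - 1)^2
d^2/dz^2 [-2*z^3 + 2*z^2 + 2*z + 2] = 4 - 12*z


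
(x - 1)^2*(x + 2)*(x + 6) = x^4 + 6*x^3 - 3*x^2 - 16*x + 12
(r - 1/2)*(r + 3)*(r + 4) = r^3 + 13*r^2/2 + 17*r/2 - 6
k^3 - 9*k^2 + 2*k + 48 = (k - 8)*(k - 3)*(k + 2)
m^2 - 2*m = m*(m - 2)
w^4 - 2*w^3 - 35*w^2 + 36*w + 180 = (w - 6)*(w - 3)*(w + 2)*(w + 5)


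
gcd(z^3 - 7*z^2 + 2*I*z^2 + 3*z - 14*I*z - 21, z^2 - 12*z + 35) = z - 7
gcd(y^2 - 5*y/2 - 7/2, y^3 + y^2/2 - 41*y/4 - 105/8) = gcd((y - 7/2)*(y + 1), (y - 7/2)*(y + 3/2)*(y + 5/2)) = y - 7/2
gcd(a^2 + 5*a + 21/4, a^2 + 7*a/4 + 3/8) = a + 3/2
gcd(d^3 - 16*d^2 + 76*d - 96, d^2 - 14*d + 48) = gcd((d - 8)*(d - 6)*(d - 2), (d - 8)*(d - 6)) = d^2 - 14*d + 48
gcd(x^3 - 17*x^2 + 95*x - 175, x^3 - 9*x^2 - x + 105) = x^2 - 12*x + 35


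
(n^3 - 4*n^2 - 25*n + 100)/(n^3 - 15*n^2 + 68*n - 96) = (n^2 - 25)/(n^2 - 11*n + 24)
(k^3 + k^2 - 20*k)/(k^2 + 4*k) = (k^2 + k - 20)/(k + 4)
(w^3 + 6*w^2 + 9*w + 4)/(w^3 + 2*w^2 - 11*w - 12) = (w + 1)/(w - 3)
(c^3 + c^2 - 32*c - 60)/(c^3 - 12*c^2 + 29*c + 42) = (c^2 + 7*c + 10)/(c^2 - 6*c - 7)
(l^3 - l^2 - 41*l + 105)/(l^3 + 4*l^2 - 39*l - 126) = (l^2 - 8*l + 15)/(l^2 - 3*l - 18)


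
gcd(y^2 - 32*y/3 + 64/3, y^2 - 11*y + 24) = y - 8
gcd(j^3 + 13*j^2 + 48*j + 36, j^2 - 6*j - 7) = j + 1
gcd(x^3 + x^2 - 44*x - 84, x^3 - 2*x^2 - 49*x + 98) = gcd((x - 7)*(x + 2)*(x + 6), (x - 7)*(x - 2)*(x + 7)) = x - 7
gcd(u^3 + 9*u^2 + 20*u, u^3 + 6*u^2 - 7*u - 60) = u^2 + 9*u + 20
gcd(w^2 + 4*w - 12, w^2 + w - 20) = 1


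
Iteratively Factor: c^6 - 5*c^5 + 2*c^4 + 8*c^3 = (c)*(c^5 - 5*c^4 + 2*c^3 + 8*c^2) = c*(c - 4)*(c^4 - c^3 - 2*c^2) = c*(c - 4)*(c + 1)*(c^3 - 2*c^2) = c^2*(c - 4)*(c + 1)*(c^2 - 2*c) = c^2*(c - 4)*(c - 2)*(c + 1)*(c)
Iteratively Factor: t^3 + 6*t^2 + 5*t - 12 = (t - 1)*(t^2 + 7*t + 12) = (t - 1)*(t + 3)*(t + 4)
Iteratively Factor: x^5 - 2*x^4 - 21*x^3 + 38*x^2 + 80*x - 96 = (x + 2)*(x^4 - 4*x^3 - 13*x^2 + 64*x - 48) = (x - 4)*(x + 2)*(x^3 - 13*x + 12) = (x - 4)*(x - 1)*(x + 2)*(x^2 + x - 12) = (x - 4)*(x - 3)*(x - 1)*(x + 2)*(x + 4)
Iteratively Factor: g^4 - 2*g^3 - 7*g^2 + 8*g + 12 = (g + 1)*(g^3 - 3*g^2 - 4*g + 12) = (g - 3)*(g + 1)*(g^2 - 4) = (g - 3)*(g - 2)*(g + 1)*(g + 2)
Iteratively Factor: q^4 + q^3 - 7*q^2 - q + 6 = (q - 1)*(q^3 + 2*q^2 - 5*q - 6) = (q - 2)*(q - 1)*(q^2 + 4*q + 3) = (q - 2)*(q - 1)*(q + 3)*(q + 1)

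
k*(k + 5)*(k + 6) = k^3 + 11*k^2 + 30*k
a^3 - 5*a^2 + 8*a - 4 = (a - 2)^2*(a - 1)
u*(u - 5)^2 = u^3 - 10*u^2 + 25*u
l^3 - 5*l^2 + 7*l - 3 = (l - 3)*(l - 1)^2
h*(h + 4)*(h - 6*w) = h^3 - 6*h^2*w + 4*h^2 - 24*h*w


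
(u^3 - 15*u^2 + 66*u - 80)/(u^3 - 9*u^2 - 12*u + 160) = (u - 2)/(u + 4)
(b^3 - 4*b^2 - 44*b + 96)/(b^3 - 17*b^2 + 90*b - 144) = (b^2 + 4*b - 12)/(b^2 - 9*b + 18)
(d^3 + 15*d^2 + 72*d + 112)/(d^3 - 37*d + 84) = (d^2 + 8*d + 16)/(d^2 - 7*d + 12)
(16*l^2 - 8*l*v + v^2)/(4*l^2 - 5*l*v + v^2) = (-4*l + v)/(-l + v)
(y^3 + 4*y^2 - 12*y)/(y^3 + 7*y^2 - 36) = y/(y + 3)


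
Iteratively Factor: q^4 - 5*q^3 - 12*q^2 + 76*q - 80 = (q - 2)*(q^3 - 3*q^2 - 18*q + 40) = (q - 2)^2*(q^2 - q - 20) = (q - 5)*(q - 2)^2*(q + 4)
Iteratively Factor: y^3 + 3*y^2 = (y)*(y^2 + 3*y) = y^2*(y + 3)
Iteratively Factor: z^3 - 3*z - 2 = (z - 2)*(z^2 + 2*z + 1) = (z - 2)*(z + 1)*(z + 1)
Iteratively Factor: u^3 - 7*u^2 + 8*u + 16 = (u + 1)*(u^2 - 8*u + 16) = (u - 4)*(u + 1)*(u - 4)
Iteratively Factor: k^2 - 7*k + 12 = (k - 4)*(k - 3)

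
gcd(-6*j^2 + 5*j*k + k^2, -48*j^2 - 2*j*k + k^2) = 6*j + k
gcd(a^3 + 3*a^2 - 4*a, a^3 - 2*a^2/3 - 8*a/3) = a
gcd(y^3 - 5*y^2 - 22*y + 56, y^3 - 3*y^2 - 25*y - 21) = y - 7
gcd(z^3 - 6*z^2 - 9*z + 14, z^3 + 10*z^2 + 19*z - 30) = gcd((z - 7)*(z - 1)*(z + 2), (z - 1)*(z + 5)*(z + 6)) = z - 1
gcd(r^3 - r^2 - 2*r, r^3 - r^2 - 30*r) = r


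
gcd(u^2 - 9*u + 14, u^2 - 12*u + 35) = u - 7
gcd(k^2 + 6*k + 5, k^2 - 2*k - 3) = k + 1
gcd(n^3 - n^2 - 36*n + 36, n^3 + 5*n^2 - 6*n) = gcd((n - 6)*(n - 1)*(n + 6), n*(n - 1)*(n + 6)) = n^2 + 5*n - 6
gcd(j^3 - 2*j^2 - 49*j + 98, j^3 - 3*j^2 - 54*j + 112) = j^2 + 5*j - 14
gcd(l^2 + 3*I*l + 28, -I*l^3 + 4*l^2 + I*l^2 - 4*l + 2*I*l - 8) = 1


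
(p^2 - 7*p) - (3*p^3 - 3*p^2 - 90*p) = -3*p^3 + 4*p^2 + 83*p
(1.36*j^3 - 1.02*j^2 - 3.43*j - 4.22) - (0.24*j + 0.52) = 1.36*j^3 - 1.02*j^2 - 3.67*j - 4.74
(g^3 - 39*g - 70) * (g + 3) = g^4 + 3*g^3 - 39*g^2 - 187*g - 210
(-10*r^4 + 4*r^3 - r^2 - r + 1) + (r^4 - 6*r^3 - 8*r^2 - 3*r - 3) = -9*r^4 - 2*r^3 - 9*r^2 - 4*r - 2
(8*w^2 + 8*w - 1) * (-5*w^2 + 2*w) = -40*w^4 - 24*w^3 + 21*w^2 - 2*w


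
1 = 1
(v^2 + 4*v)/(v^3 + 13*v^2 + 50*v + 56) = v/(v^2 + 9*v + 14)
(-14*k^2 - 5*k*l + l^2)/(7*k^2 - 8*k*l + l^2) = (-2*k - l)/(k - l)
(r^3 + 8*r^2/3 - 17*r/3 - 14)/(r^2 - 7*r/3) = r + 5 + 6/r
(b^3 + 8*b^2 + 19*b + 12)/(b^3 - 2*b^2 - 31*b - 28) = (b + 3)/(b - 7)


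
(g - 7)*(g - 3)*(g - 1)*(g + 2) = g^4 - 9*g^3 + 9*g^2 + 41*g - 42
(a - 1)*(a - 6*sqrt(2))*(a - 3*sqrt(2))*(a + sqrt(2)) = a^4 - 8*sqrt(2)*a^3 - a^3 + 8*sqrt(2)*a^2 + 18*a^2 - 18*a + 36*sqrt(2)*a - 36*sqrt(2)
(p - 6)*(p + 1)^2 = p^3 - 4*p^2 - 11*p - 6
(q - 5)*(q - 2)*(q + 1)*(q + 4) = q^4 - 2*q^3 - 21*q^2 + 22*q + 40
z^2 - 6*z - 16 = (z - 8)*(z + 2)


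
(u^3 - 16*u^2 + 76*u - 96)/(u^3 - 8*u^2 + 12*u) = (u - 8)/u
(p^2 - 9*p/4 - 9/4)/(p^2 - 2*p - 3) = (p + 3/4)/(p + 1)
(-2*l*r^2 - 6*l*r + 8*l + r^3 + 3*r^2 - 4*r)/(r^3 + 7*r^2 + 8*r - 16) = (-2*l + r)/(r + 4)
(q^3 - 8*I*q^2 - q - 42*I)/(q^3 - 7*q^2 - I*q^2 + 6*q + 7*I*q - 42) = (q - 7*I)/(q - 7)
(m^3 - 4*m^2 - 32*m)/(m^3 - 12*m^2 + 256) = m/(m - 8)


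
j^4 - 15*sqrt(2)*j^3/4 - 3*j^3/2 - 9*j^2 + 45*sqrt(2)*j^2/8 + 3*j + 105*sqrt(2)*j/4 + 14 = (j - 7/2)*(j - 4*sqrt(2))*(sqrt(2)*j/2 + sqrt(2))*(sqrt(2)*j + 1/2)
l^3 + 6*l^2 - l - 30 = (l - 2)*(l + 3)*(l + 5)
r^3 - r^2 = r^2*(r - 1)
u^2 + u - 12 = (u - 3)*(u + 4)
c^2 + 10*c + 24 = (c + 4)*(c + 6)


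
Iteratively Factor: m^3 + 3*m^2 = (m)*(m^2 + 3*m) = m^2*(m + 3)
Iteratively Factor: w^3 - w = (w)*(w^2 - 1) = w*(w - 1)*(w + 1)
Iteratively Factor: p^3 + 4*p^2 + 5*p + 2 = (p + 1)*(p^2 + 3*p + 2) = (p + 1)*(p + 2)*(p + 1)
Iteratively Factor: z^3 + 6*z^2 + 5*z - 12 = (z - 1)*(z^2 + 7*z + 12) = (z - 1)*(z + 4)*(z + 3)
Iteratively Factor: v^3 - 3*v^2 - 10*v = (v + 2)*(v^2 - 5*v) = (v - 5)*(v + 2)*(v)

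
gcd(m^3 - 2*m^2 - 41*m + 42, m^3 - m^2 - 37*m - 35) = m - 7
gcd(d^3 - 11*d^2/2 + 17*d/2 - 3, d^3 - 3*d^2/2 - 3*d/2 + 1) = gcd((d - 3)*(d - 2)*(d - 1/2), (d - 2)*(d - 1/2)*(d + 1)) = d^2 - 5*d/2 + 1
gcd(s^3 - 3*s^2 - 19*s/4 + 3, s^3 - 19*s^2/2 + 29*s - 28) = s - 4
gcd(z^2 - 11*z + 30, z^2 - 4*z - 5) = z - 5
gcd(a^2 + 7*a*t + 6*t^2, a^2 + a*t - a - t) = a + t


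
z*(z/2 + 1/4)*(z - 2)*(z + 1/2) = z^4/2 - z^3/2 - 7*z^2/8 - z/4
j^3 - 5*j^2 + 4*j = j*(j - 4)*(j - 1)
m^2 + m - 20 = (m - 4)*(m + 5)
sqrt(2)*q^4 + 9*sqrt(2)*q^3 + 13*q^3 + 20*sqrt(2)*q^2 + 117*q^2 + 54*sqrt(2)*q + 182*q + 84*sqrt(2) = (q + 2)*(q + 7)*(q + 6*sqrt(2))*(sqrt(2)*q + 1)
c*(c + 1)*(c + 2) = c^3 + 3*c^2 + 2*c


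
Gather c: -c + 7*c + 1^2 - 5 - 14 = 6*c - 18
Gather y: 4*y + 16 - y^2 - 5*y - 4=-y^2 - y + 12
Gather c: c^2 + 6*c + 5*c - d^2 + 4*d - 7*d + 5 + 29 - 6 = c^2 + 11*c - d^2 - 3*d + 28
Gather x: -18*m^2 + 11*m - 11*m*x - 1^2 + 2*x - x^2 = -18*m^2 + 11*m - x^2 + x*(2 - 11*m) - 1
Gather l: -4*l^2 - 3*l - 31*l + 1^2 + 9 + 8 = -4*l^2 - 34*l + 18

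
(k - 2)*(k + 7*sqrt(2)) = k^2 - 2*k + 7*sqrt(2)*k - 14*sqrt(2)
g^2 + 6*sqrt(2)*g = g*(g + 6*sqrt(2))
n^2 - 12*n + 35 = (n - 7)*(n - 5)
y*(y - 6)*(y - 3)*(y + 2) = y^4 - 7*y^3 + 36*y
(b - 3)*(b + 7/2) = b^2 + b/2 - 21/2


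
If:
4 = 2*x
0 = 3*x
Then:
No Solution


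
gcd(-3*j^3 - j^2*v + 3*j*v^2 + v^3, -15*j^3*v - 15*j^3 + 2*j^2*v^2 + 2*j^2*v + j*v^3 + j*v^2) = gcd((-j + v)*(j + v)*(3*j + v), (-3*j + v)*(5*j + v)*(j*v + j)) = 1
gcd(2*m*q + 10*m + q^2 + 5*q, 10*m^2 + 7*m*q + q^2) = 2*m + q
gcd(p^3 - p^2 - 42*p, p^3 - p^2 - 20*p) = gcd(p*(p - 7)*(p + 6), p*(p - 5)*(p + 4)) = p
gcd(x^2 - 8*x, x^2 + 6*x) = x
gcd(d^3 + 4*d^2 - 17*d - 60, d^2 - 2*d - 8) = d - 4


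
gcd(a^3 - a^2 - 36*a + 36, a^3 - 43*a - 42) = a + 6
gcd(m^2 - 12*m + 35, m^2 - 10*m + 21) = m - 7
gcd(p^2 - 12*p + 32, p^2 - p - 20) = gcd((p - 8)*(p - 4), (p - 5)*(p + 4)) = 1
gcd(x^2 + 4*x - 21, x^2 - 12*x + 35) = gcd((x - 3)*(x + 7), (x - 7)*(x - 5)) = 1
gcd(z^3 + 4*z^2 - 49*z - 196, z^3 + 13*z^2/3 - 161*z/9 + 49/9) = z + 7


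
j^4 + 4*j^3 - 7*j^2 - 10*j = j*(j - 2)*(j + 1)*(j + 5)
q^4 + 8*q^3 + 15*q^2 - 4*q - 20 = (q - 1)*(q + 2)^2*(q + 5)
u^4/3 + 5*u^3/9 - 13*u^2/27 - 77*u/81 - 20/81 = (u/3 + 1/3)*(u - 4/3)*(u + 1/3)*(u + 5/3)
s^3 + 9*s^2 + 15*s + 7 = (s + 1)^2*(s + 7)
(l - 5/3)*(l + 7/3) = l^2 + 2*l/3 - 35/9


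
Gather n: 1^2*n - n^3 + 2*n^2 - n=-n^3 + 2*n^2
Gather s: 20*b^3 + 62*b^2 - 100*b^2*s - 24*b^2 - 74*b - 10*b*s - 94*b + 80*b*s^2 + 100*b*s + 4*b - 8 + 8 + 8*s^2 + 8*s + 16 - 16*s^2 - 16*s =20*b^3 + 38*b^2 - 164*b + s^2*(80*b - 8) + s*(-100*b^2 + 90*b - 8) + 16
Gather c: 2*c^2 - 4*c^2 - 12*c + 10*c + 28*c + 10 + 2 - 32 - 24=-2*c^2 + 26*c - 44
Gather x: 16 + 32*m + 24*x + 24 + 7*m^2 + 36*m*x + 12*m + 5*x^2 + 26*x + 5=7*m^2 + 44*m + 5*x^2 + x*(36*m + 50) + 45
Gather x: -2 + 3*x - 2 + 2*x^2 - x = 2*x^2 + 2*x - 4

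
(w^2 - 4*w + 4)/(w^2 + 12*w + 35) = (w^2 - 4*w + 4)/(w^2 + 12*w + 35)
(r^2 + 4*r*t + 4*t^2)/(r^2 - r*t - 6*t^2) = (r + 2*t)/(r - 3*t)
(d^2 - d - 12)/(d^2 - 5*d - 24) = (d - 4)/(d - 8)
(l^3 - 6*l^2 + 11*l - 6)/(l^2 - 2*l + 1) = (l^2 - 5*l + 6)/(l - 1)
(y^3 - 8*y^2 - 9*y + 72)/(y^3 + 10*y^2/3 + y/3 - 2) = 3*(y^2 - 11*y + 24)/(3*y^2 + y - 2)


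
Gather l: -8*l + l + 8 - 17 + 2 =-7*l - 7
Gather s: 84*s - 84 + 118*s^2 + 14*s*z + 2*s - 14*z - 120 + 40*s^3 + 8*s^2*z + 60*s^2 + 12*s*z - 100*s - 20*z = 40*s^3 + s^2*(8*z + 178) + s*(26*z - 14) - 34*z - 204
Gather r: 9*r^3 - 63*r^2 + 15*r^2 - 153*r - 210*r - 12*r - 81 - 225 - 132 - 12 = 9*r^3 - 48*r^2 - 375*r - 450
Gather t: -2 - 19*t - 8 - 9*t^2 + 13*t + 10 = -9*t^2 - 6*t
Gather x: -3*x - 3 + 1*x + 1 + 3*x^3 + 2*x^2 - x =3*x^3 + 2*x^2 - 3*x - 2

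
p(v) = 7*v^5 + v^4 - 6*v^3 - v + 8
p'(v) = 35*v^4 + 4*v^3 - 18*v^2 - 1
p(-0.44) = 8.87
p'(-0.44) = -3.51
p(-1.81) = -79.86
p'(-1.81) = 291.96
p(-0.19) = 8.23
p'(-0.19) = -1.63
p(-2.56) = -615.49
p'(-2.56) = 1317.16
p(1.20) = 15.92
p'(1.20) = 52.57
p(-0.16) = 8.18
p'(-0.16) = -1.45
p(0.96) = 8.29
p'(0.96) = 15.68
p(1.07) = 10.71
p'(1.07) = 29.17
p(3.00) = 1625.00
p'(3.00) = 2780.00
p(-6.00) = -51826.00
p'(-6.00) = 43847.00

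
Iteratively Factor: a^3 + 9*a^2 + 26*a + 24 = (a + 4)*(a^2 + 5*a + 6) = (a + 3)*(a + 4)*(a + 2)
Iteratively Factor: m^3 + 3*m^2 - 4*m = (m + 4)*(m^2 - m) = (m - 1)*(m + 4)*(m)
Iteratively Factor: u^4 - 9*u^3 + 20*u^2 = (u)*(u^3 - 9*u^2 + 20*u) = u^2*(u^2 - 9*u + 20) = u^2*(u - 4)*(u - 5)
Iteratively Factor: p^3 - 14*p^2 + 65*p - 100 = (p - 5)*(p^2 - 9*p + 20) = (p - 5)*(p - 4)*(p - 5)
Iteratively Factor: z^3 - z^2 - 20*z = (z - 5)*(z^2 + 4*z) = (z - 5)*(z + 4)*(z)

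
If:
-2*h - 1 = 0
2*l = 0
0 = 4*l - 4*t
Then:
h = -1/2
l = 0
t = 0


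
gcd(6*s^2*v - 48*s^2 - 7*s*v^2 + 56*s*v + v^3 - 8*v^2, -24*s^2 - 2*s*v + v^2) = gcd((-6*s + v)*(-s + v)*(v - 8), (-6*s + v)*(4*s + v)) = 6*s - v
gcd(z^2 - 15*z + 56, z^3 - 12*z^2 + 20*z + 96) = z - 8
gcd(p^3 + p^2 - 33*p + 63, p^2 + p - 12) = p - 3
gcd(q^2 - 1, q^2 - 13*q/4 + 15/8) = 1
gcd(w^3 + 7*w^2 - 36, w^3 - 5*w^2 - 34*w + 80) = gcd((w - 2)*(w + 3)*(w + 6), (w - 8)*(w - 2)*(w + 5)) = w - 2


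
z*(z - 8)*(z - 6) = z^3 - 14*z^2 + 48*z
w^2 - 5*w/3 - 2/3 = (w - 2)*(w + 1/3)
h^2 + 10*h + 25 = (h + 5)^2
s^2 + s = s*(s + 1)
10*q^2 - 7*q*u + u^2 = (-5*q + u)*(-2*q + u)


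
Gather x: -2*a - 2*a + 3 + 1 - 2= 2 - 4*a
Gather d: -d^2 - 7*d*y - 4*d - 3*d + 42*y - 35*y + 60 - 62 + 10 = -d^2 + d*(-7*y - 7) + 7*y + 8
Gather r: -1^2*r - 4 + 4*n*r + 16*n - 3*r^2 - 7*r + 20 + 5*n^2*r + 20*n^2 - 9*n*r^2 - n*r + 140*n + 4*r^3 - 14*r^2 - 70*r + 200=20*n^2 + 156*n + 4*r^3 + r^2*(-9*n - 17) + r*(5*n^2 + 3*n - 78) + 216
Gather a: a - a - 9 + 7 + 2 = 0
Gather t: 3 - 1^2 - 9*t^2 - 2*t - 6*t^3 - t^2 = -6*t^3 - 10*t^2 - 2*t + 2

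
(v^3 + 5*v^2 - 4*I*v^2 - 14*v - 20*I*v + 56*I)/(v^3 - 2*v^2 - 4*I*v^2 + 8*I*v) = (v + 7)/v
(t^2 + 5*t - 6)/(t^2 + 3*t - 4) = (t + 6)/(t + 4)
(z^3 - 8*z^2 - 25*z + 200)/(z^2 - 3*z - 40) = z - 5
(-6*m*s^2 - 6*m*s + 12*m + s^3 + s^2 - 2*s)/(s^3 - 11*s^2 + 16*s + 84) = (-6*m*s + 6*m + s^2 - s)/(s^2 - 13*s + 42)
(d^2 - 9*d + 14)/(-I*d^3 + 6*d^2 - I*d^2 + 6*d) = (-d^2 + 9*d - 14)/(d*(I*d^2 - 6*d + I*d - 6))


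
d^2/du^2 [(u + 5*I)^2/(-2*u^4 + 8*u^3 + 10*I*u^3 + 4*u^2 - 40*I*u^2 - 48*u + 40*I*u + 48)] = (-3*u^6 - 45*I*u^5 + u^4*(-131 + 120*I) + u^3*(-80 - 1005*I) + u^2*(-3972 + 3360*I) + u*(7856 + 3420*I) - 544 - 4440*I)/(u^10 + u^9*(-8 - 15*I) + u^8*(-69 + 120*I) + u^7*(712 - 55*I) + u^6*(-1658 - 1960*I) + u^5*(-1488 + 6540*I) + u^4*(11688 - 5440*I) + u^3*(-16128 - 8080*I) + u^2*(3744 + 17280*I) + u*(6912 - 8640*I) - 3456)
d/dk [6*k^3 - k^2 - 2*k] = 18*k^2 - 2*k - 2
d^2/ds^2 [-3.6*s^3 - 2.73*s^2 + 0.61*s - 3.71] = -21.6*s - 5.46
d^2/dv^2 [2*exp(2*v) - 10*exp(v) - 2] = (8*exp(v) - 10)*exp(v)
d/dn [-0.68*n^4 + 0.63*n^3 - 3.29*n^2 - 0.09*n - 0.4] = -2.72*n^3 + 1.89*n^2 - 6.58*n - 0.09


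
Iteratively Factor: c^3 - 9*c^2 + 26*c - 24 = (c - 3)*(c^2 - 6*c + 8) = (c - 4)*(c - 3)*(c - 2)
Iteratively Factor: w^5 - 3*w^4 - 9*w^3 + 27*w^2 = (w - 3)*(w^4 - 9*w^2) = (w - 3)*(w + 3)*(w^3 - 3*w^2) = (w - 3)^2*(w + 3)*(w^2) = w*(w - 3)^2*(w + 3)*(w)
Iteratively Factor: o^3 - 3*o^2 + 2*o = (o)*(o^2 - 3*o + 2) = o*(o - 2)*(o - 1)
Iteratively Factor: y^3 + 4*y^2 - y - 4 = (y + 1)*(y^2 + 3*y - 4) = (y + 1)*(y + 4)*(y - 1)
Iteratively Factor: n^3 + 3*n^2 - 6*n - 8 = (n + 4)*(n^2 - n - 2) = (n - 2)*(n + 4)*(n + 1)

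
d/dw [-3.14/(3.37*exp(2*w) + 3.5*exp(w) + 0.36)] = (21.1636*exp(w) + 10.99)*exp(w)/(3.37*exp(2*w) + 3.5*exp(w) + 0.36)^2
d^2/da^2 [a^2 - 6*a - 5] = 2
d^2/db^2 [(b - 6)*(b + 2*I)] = 2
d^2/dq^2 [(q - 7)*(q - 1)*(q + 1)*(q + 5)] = 12*q^2 - 12*q - 72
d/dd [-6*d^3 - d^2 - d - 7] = -18*d^2 - 2*d - 1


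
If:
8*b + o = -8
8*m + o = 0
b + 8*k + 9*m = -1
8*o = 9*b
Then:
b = -64/73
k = -45/292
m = 9/73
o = -72/73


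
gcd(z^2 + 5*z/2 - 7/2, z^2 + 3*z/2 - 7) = z + 7/2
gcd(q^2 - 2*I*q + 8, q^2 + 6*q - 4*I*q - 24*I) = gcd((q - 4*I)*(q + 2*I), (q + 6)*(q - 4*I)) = q - 4*I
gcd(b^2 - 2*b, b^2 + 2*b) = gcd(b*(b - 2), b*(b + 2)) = b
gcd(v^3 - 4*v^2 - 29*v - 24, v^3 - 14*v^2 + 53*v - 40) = v - 8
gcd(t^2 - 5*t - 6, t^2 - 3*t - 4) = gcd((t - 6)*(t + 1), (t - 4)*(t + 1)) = t + 1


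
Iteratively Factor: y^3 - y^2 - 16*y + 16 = (y - 4)*(y^2 + 3*y - 4) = (y - 4)*(y - 1)*(y + 4)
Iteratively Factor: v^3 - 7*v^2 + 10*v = (v - 5)*(v^2 - 2*v) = v*(v - 5)*(v - 2)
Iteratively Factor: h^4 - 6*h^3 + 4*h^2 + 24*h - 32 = (h - 4)*(h^3 - 2*h^2 - 4*h + 8) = (h - 4)*(h - 2)*(h^2 - 4) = (h - 4)*(h - 2)^2*(h + 2)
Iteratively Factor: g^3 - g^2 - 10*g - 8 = (g - 4)*(g^2 + 3*g + 2) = (g - 4)*(g + 1)*(g + 2)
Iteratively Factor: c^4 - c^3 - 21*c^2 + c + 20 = (c - 1)*(c^3 - 21*c - 20) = (c - 5)*(c - 1)*(c^2 + 5*c + 4) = (c - 5)*(c - 1)*(c + 4)*(c + 1)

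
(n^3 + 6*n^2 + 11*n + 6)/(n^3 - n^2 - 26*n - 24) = (n^2 + 5*n + 6)/(n^2 - 2*n - 24)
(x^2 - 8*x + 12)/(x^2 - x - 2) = (x - 6)/(x + 1)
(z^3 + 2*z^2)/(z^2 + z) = z*(z + 2)/(z + 1)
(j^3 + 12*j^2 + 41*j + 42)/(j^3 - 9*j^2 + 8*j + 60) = (j^2 + 10*j + 21)/(j^2 - 11*j + 30)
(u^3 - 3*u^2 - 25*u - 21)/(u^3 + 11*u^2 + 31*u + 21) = (u - 7)/(u + 7)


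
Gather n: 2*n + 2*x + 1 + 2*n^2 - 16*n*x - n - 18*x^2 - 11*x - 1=2*n^2 + n*(1 - 16*x) - 18*x^2 - 9*x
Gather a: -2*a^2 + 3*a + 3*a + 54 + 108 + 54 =-2*a^2 + 6*a + 216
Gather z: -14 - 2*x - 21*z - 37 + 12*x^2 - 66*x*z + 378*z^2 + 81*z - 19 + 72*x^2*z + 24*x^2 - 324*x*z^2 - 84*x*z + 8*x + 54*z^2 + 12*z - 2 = 36*x^2 + 6*x + z^2*(432 - 324*x) + z*(72*x^2 - 150*x + 72) - 72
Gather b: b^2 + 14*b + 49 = b^2 + 14*b + 49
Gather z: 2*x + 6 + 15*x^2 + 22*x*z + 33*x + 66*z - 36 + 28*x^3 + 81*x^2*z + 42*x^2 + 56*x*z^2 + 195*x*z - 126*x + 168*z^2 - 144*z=28*x^3 + 57*x^2 - 91*x + z^2*(56*x + 168) + z*(81*x^2 + 217*x - 78) - 30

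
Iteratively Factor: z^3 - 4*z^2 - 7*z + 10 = (z - 1)*(z^2 - 3*z - 10) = (z - 5)*(z - 1)*(z + 2)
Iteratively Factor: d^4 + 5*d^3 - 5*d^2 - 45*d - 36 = (d + 4)*(d^3 + d^2 - 9*d - 9) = (d + 1)*(d + 4)*(d^2 - 9) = (d + 1)*(d + 3)*(d + 4)*(d - 3)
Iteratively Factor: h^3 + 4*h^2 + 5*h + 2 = (h + 1)*(h^2 + 3*h + 2) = (h + 1)*(h + 2)*(h + 1)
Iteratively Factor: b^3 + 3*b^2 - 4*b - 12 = (b - 2)*(b^2 + 5*b + 6) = (b - 2)*(b + 2)*(b + 3)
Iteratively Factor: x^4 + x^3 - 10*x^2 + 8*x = (x - 1)*(x^3 + 2*x^2 - 8*x) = (x - 2)*(x - 1)*(x^2 + 4*x) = (x - 2)*(x - 1)*(x + 4)*(x)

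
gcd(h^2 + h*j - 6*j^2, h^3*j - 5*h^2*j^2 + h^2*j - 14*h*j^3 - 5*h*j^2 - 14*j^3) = 1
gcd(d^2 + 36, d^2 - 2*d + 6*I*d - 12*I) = d + 6*I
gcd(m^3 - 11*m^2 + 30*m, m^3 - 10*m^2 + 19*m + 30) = m^2 - 11*m + 30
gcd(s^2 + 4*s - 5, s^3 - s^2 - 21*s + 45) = s + 5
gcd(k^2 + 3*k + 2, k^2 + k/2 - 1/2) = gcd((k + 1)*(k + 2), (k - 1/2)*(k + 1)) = k + 1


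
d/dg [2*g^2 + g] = 4*g + 1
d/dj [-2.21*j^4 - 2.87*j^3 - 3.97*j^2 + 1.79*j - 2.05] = -8.84*j^3 - 8.61*j^2 - 7.94*j + 1.79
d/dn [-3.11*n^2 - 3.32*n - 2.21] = -6.22*n - 3.32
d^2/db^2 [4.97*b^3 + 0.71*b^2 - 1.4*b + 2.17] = 29.82*b + 1.42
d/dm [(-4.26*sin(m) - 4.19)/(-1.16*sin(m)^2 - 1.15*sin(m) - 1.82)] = (-4.9416*sin(m)^2 - 9.7208*sin(m) + 2.9347)*cos(m)/(1.3456*sin(m)^4 + 2.668*sin(m)^3 + 5.5449*sin(m)^2 + 4.186*sin(m) + 3.3124)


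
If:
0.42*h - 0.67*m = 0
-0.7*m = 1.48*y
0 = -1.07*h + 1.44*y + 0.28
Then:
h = 0.19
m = 0.12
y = -0.06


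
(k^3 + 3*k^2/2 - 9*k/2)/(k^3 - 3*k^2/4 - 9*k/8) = 4*(k + 3)/(4*k + 3)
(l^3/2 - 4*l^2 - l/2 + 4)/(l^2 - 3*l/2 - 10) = (-l^3 + 8*l^2 + l - 8)/(-2*l^2 + 3*l + 20)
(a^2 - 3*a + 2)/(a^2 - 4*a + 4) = (a - 1)/(a - 2)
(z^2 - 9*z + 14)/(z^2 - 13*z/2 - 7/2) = 2*(z - 2)/(2*z + 1)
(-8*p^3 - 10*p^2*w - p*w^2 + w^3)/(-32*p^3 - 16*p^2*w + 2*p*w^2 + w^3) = (p + w)/(4*p + w)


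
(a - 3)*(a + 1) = a^2 - 2*a - 3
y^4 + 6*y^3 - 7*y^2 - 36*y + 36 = (y - 2)*(y - 1)*(y + 3)*(y + 6)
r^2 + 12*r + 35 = (r + 5)*(r + 7)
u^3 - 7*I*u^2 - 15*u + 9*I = (u - 3*I)^2*(u - I)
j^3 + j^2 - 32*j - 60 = (j - 6)*(j + 2)*(j + 5)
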